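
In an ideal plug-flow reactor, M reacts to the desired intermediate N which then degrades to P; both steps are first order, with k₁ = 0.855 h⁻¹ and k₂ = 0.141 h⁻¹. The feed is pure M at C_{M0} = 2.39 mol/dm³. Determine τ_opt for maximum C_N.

2.52 h

Setting dC_N/dτ = 0 gives τ_opt = ln(k₂/k₁)/(k₂−k₁).
= ln(0.141/0.855)/(0.141−0.855) = ln(0.1649)/-0.7140 = -1.802/-0.7140 = 2.52 h.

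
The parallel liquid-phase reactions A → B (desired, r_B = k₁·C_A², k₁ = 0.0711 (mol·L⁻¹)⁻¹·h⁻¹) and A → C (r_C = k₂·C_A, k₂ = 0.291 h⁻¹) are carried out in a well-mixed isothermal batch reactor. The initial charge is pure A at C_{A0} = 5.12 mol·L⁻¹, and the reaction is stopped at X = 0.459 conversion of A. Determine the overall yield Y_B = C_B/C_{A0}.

0.224

C_A = C_{A0}(1−X) = 2.770 mol·L⁻¹.
Along a PFR/batch, dC_C/dC_A = −r_C/(r_B+r_C) = −k₂/(k₂+k₁·C_A).
Integrating from C_{A0} to C_A: C_C = (0.291/0.0711)·ln[(0.291+0.0711·5.12)/(0.291+0.0711·2.77)] = 4.093·ln(0.6550/0.4879) = 1.205 mol·L⁻¹.
Then C_B = (C_{A0}−C_A) − C_C = 2.350 − 1.205 = 1.145 mol·L⁻¹.
Y_B = C_B/C_{A0} = 1.145/5.12 = 0.224.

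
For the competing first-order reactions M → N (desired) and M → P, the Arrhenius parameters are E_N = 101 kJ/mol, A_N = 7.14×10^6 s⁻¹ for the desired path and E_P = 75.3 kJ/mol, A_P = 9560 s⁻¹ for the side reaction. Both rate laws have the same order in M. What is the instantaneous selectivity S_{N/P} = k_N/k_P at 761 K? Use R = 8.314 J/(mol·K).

12.9

Since both paths have the same order in M, the concentration cancels and S_{N/P} = k_N/k_P = (A_N/A_P)·exp[(E_P−E_N)/(RT)].
(E_P−E_N)/(RT) = (75.3−101)×10³/(8.314×761) = -25700/6327 = -4.062.
k_N/k_P = (7.14×10^6/9560)·exp(-4.062) = 746.9 × 0.01721 = 12.9.
Since E_N > E_P, raising the temperature improves selectivity toward N.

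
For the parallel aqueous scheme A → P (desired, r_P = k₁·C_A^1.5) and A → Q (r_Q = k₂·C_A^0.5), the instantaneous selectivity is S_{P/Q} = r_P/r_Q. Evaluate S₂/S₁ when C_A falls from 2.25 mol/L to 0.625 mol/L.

S_{P/Q} = (k₁/k₂)·C_A, so S₂/S₁ = (C_{A,2}/C_{A,1}).
= 0.625/2.25 = 0.278.

0.278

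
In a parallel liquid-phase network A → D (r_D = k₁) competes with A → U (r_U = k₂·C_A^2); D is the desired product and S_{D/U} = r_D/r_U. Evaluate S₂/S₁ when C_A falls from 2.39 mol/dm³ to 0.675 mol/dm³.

S_{D/U} = (k₁/k₂)·C_A^-2, so S₂/S₁ = (C_{A,2}/C_{A,1})^-2.
= (0.675/2.39)^(-2) = (0.2824)^(-2) = 12.5.
Selectivity toward D rises as C_A falls — low-concentration operation is favoured.

12.5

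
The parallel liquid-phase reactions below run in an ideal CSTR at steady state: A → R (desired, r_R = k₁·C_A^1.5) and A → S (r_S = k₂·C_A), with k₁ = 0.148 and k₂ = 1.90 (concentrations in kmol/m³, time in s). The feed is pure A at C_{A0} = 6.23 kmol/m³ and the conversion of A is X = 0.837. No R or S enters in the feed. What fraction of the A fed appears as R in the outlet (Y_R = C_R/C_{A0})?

0.0609

Exit C_A = C_{A0}(1−X) = 6.23×0.163 = 1.015 kmol/m³.
Rates in a CSTR are evaluated at the outlet concentration: r_R = 0.148×1.015^1.5 = 0.1515, r_S = 1.90×1.015 = 1.929.
Fraction of consumed A going to R: r_R/(r_R+r_S) = 0.07278.
C_R = 0.07278·C_{A0}·X = 0.07278×6.23×0.837 = 0.380 kmol/m³; Y_R = C_R/C_{A0} = 0.0609.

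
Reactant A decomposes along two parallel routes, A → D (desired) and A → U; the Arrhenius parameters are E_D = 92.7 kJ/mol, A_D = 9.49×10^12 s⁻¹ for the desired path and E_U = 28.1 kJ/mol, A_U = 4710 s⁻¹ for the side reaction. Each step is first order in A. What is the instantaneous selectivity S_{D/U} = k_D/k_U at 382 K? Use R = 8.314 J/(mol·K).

With equal orders, S_{D/U} = k_D/k_U = (A_D/A_U)·exp[(E_U−E_D)/(RT)].
(E_U−E_D)/(RT) = (28.1−92.7)×10³/(8.314×382) = -64600/3176 = -20.34.
k_D/k_U = (9.49×10^12/4710)·exp(-20.34) = 2.015×10^9 × 1.467×10^-9 = 2.95.

2.95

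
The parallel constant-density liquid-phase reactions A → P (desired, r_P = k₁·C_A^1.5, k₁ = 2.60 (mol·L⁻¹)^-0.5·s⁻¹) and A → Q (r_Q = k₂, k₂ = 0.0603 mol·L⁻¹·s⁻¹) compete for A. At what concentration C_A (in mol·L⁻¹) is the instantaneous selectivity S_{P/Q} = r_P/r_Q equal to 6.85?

S_{P/Q} = (k₁/k₂)·C_A^1.5 ⇒ C_A = (S·k₂/k₁)^(1/1.5).
= (6.85×0.0603/2.60)^(0.6667) = (0.1589)^(0.6667) = 0.293 mol·L⁻¹.

0.293 mol·L⁻¹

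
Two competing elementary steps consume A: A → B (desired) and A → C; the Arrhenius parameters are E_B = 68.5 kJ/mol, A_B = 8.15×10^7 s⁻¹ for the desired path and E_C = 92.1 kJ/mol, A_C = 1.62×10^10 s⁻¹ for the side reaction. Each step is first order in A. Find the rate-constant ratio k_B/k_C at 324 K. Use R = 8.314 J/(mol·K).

k_B/k_C = (A_B/A_C)·exp[−(E_B−E_C)/(RT)] = (A_B/A_C)·exp[(E_C−E_B)/(RT)].
(E_C−E_B)/(RT) = (92.1−68.5)×10³/(8.314×324) = 23600/2694 = 8.761.
k_B/k_C = (8.15×10^7/1.62×10^10)·exp(8.761) = 0.005031 × 6381 = 32.1.

32.1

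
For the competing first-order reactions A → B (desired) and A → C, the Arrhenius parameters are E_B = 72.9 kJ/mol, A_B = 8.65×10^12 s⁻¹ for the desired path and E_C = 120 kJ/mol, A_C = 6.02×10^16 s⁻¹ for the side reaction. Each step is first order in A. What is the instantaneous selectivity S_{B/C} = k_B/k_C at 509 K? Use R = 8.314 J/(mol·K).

9.80

With equal orders, S_{B/C} = k_B/k_C = (A_B/A_C)·exp[(E_C−E_B)/(RT)].
(E_C−E_B)/(RT) = (120−72.9)×10³/(8.314×509) = 47100/4232 = 11.13.
k_B/k_C = (8.65×10^12/6.02×10^16)·exp(11.13) = 1.437×10^-4 × 68183 = 9.80.
Since E_B < E_C, lowering the temperature improves selectivity toward B.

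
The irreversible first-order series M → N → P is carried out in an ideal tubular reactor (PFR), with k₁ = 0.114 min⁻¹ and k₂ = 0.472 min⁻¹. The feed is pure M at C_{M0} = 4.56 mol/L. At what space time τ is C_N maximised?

3.97 min

Setting dC_N/dτ = 0 gives τ_opt = ln(k₂/k₁)/(k₂−k₁).
= ln(0.472/0.114)/(0.472−0.114) = ln(4.140)/0.3580 = 1.421/0.3580 = 3.97 min.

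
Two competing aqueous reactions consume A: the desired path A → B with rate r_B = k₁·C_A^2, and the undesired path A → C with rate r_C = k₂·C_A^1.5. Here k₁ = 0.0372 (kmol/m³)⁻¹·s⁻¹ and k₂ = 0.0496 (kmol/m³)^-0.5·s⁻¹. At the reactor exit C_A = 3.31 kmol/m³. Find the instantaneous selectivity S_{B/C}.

1.36

S_{B/C} = r_B/r_C = (k₁·C_A^2)/(k₂·C_A^1.5) = (k₁/k₂)·C_A^0.5.
= (0.0372×3.310^2) / (0.0496×3.310^1.5) = 0.4076/0.2987 = 1.36.
Since the desired path is higher order in A, keeping C_A high (PFR or concentrated feed) favours B.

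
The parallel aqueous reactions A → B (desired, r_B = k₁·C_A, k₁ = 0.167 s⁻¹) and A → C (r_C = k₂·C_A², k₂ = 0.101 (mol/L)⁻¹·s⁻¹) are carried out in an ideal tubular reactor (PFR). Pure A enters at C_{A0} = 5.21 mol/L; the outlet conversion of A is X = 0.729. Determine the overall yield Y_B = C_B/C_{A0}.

C_A = C_{A0}(1−X) = 1.412 mol/L.
Along a PFR/batch, dC_B/dC_A = −r_B/(r_B+r_C) = −k₁/(k₁+k₂·C_A).
Integrating from C_{A0} to C_A: C_B = (0.167/0.101)·ln[(0.167+0.101·5.21)/(0.167+0.101·1.41)] = 1.653·ln(0.6932/0.3096) = 1.333 mol/L.
Y_B = C_B/C_{A0} = 1.333/5.21 = 0.256.

0.256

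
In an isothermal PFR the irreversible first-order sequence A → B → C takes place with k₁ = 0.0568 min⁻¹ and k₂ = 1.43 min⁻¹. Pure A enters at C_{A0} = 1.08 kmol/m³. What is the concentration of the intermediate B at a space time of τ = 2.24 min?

The intermediate concentration in a first-order A→B→C sequence is C_B = k₁C_{A0}(e^(−k₁τ) − e^(−k₂τ))/(k₂−k₁).
e^(−k₁τ) = e^(−0.0568×2.24) = e^(−0.1272) = 0.8805; e^(−k₂τ) = e^(−3.203) = 0.04063.
C_B = 0.0568×1.08/(1.43−0.0568) × (0.8805−0.04063) = 0.04467×0.8399 = 0.03752 kmol/m³.

0.0375 kmol/m³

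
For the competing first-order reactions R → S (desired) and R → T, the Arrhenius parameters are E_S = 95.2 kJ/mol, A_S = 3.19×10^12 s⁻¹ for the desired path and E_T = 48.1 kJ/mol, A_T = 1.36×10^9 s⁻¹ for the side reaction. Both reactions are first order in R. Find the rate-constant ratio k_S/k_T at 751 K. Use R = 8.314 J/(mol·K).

With equal orders, S_{S/T} = k_S/k_T = (A_S/A_T)·exp[(E_T−E_S)/(RT)].
(E_T−E_S)/(RT) = (48.1−95.2)×10³/(8.314×751) = -47100/6244 = -7.543.
k_S/k_T = (3.19×10^12/1.36×10^9)·exp(-7.543) = 2346 × 5.296×10^-4 = 1.24.

1.24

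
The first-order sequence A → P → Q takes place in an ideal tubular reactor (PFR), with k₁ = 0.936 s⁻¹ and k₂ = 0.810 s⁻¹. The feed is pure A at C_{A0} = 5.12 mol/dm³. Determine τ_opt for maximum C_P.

For first-order series the maximum of C_P occurs at τ_opt = ln(k₂/k₁)/(k₂−k₁).
= ln(0.810/0.936)/(0.810−0.936) = ln(0.8654)/-0.1260 = -0.1446/-0.1260 = 1.15 s.

1.15 s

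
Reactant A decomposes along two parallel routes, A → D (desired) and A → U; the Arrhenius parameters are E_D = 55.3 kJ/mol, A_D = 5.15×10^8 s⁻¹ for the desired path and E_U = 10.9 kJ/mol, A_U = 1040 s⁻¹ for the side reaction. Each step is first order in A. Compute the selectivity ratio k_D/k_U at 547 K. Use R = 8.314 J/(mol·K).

k_D/k_U = (A_D/A_U)·exp[−(E_D−E_U)/(RT)] = (A_D/A_U)·exp[(E_U−E_D)/(RT)].
(E_U−E_D)/(RT) = (10.9−55.3)×10³/(8.314×547) = -44400/4548 = -9.763.
k_D/k_U = (5.15×10^8/1040)·exp(-9.763) = 4.952×10^5 × 5.754×10^-5 = 28.5.

28.5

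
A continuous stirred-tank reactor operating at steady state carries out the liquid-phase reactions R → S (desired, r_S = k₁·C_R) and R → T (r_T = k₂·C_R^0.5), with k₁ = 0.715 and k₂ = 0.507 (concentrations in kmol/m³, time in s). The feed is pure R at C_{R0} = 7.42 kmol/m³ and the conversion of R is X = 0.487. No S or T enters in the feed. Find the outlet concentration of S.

Exit C_R = C_{R0}(1−X) = 7.42×0.513 = 3.806 kmol/m³.
A CSTR operates uniformly at the exit composition, giving r_S = 2.722 and r_T = 0.9892 (each k·C_R^n at C_R = 3.806).
Fraction of consumed R going to S: r_S/(r_S+r_T) = 0.7334.
C_S = 0.7334·C_{R0}·X = 0.7334×7.42×0.487 = 2.65 kmol/m³.

2.65 kmol/m³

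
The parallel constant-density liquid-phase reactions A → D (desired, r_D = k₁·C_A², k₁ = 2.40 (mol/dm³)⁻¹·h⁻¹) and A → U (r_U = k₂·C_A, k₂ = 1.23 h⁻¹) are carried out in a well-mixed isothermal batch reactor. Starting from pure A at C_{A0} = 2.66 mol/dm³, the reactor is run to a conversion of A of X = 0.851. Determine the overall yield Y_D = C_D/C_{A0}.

0.610

C_A = C_{A0}(1−X) = 0.3963 mol/dm³.
Along a PFR/batch, dC_U/dC_A = −r_U/(r_D+r_U) = −k₂/(k₂+k₁·C_A).
Integrating from C_{A0} to C_A: C_U = (1.23/2.40)·ln[(1.23+2.40·2.66)/(1.23+2.40·0.396)] = 0.5125·ln(7.614/2.181) = 0.6407 mol/dm³.
Then C_D = (C_{A0}−C_A) − C_U = 2.264 − 0.6407 = 1.623 mol/dm³.
Y_D = C_D/C_{A0} = 1.623/2.66 = 0.610.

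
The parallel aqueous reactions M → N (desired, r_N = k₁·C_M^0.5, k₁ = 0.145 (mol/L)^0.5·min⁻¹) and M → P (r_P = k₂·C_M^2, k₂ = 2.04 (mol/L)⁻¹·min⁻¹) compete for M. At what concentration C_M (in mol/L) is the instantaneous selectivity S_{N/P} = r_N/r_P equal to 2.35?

0.0971 mol/L

S_{N/P} = (k₁/k₂)·C_M^-1.5 ⇒ C_M = (S·k₂/k₁)^(1/(-1.5)).
= (2.35×2.04/0.145)^(-0.6667) = (33.06)^(-0.6667) = 0.0971 mol/L.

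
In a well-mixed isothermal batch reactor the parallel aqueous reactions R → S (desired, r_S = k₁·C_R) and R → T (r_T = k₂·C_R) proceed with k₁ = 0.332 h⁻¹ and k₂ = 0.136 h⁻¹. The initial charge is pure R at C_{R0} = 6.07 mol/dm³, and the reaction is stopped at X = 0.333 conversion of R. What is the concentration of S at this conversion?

1.43 mol/dm³

C_R = C_{R0}(1−X) = 4.049 mol/dm³.
Both paths are first order in R, so the instantaneous fraction to S is constant: dC_S/d(−C_R) = k₁/(k₁+k₂) = 0.7094.
C_S = 0.7094·(C_{R0}−C_R) = 0.7094×2.021 = 1.43 mol/dm³.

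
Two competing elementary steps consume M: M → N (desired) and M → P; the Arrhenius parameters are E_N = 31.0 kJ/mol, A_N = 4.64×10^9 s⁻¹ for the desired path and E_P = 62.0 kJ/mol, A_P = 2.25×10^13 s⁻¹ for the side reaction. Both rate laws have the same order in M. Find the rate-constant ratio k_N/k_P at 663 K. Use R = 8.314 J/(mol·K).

k_N/k_P = (A_N/A_P)·exp[−(E_N−E_P)/(RT)] = (A_N/A_P)·exp[(E_P−E_N)/(RT)].
(E_P−E_N)/(RT) = (62.0−31.0)×10³/(8.314×663) = 31000/5512 = 5.624.
k_N/k_P = (4.64×10^9/2.25×10^13)·exp(5.624) = 2.062×10^-4 × 277.0 = 0.0571.
Since E_N < E_P, lowering the temperature improves selectivity toward N.

0.0571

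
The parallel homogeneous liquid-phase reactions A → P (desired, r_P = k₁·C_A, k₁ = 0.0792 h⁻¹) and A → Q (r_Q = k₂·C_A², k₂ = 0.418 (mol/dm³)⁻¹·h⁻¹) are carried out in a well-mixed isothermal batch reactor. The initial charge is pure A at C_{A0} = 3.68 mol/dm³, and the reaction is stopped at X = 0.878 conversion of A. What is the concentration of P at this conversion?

C_A = C_{A0}(1−X) = 0.4490 mol/dm³.
Along a PFR/batch, dC_P/dC_A = −r_P/(r_P+r_Q) = −k₁/(k₁+k₂·C_A).
Integrating from C_{A0} to C_A: C_P = (0.0792/0.418)·ln[(0.0792+0.418·3.68)/(0.0792+0.418·0.449)] = 0.1895·ln(1.617/0.2669) = 0.3414 mol/dm³.

0.341 mol/dm³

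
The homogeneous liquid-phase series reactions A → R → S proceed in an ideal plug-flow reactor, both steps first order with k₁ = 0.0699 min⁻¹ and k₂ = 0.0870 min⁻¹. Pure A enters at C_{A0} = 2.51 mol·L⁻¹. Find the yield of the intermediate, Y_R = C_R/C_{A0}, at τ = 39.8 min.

0.125

Solving the coupled first-order balances gives C_R(τ) = [k₁/(k₂−k₁)]·C_{A0}·(e^(−k₁τ) − e^(−k₂τ)).
e^(−k₁τ) = e^(−0.0699×39.8) = e^(−2.782) = 0.06191; e^(−k₂τ) = e^(−3.463) = 0.03135.
C_R = 0.0699×2.51/(0.0870−0.0699) × (0.06191−0.03135) = 10.26×0.03057 = 0.3136 mol·L⁻¹.
Y_R = C_R/C_{A0} = 0.3136/2.51 = 0.125.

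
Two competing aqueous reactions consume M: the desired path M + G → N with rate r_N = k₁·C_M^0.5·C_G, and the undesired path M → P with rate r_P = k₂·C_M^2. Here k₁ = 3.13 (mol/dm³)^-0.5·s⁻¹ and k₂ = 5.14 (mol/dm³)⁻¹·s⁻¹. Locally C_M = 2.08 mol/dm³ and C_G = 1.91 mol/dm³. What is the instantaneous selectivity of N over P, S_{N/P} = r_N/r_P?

0.388

S_{N/P} = r_N/r_P = (k₁·C_M^0.5·C_G)/(k₂·C_M^2) = (k₁/k₂)·C_M^-1.5·C_G.
= (3.13×2.080^0.5×1.910) / (5.14×2.080^2) = 8.622/22.24 = 0.388.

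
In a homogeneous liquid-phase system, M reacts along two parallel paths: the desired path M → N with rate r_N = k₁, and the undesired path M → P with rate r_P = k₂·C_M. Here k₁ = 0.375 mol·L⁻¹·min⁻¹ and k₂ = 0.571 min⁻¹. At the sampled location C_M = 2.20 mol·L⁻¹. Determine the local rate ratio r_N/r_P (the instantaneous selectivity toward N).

S_{N/P} = r_N/r_P = (k₁)/(k₂·C_M) = (k₁/k₂)·C_M⁻¹.
= (0.375) / (0.571×2.200) = 0.3750/1.256 = 0.299.

0.299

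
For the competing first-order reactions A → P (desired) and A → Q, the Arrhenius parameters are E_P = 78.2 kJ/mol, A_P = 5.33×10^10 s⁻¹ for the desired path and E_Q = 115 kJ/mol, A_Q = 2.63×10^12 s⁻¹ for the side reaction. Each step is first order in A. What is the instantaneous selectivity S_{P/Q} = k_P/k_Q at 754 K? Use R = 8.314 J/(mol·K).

7.18

Since both paths have the same order in A, the concentration cancels and S_{P/Q} = k_P/k_Q = (A_P/A_Q)·exp[(E_Q−E_P)/(RT)].
(E_Q−E_P)/(RT) = (115−78.2)×10³/(8.314×754) = 36800/6269 = 5.870.
k_P/k_Q = (5.33×10^10/2.63×10^12)·exp(5.870) = 0.02027 × 354.4 = 7.18.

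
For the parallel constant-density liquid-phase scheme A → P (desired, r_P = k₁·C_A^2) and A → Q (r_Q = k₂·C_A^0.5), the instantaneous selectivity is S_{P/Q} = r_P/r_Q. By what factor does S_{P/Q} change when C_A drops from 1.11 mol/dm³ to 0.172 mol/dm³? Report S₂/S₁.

S_{P/Q} = (k₁/k₂)·C_A^1.5, so S₂/S₁ = (C_{A,2}/C_{A,1})^1.5.
= (0.172/1.11)^1.5 = (0.1550)^1.5 = 0.0610.

0.0610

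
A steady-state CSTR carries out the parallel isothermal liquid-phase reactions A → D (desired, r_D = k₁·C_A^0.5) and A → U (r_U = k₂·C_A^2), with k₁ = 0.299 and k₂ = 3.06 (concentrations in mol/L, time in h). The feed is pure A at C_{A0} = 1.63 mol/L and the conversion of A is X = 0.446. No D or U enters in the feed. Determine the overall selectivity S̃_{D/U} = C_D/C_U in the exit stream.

Exit C_A = C_{A0}(1−X) = 1.63×0.554 = 0.9030 mol/L.
In a CSTR the entire volume is at exit conditions, so r_D = 0.299×0.9030^0.5 = 0.2841 and r_U = 3.06×0.9030^2 = 2.495.
Overall selectivity = C_D/C_U = r_Dτ/(r_Uτ) = r_D/r_U = 0.114.

0.114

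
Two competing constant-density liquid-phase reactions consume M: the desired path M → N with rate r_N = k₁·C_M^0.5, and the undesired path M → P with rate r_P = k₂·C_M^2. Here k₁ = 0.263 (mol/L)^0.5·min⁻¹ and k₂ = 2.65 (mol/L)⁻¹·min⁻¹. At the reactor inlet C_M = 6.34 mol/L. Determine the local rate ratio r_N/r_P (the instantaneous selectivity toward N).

S_{N/P} = r_N/r_P = (k₁·C_M^0.5)/(k₂·C_M^2) = (k₁/k₂)·C_M^-1.5.
= (0.263×6.340^0.5) / (2.65×6.340^2) = 0.6622/106.5 = 0.00622.
The undesired path is higher order in M, so low C_M (CSTR or dilute feed) favours N.

0.00622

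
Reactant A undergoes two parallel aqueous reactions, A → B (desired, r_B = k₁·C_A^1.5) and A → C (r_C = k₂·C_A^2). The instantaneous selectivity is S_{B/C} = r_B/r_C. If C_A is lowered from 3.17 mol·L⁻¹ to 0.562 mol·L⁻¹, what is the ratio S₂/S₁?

2.37

S_{B/C} = (k₁/k₂)·C_A^-0.5, so S₂/S₁ = (C_{A,2}/C_{A,1})^-0.5.
= (0.562/3.17)^(-0.5) = (0.1773)^(-0.5) = 2.37.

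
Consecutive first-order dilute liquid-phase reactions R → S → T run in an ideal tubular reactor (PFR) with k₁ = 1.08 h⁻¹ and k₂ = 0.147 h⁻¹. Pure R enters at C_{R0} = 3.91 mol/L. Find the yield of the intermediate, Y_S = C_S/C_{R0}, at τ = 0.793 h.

0.539

The intermediate concentration in a first-order A→B→C sequence is C_S = k₁C_{R0}(e^(−k₁τ) − e^(−k₂τ))/(k₂−k₁).
e^(−k₁τ) = e^(−1.08×0.793) = e^(−0.8564) = 0.4247; e^(−k₂τ) = e^(−0.1166) = 0.8900.
C_S = 1.08×3.91/(0.147−1.08) × (0.4247−0.8900) = (-4.526)×(-0.4653) = 2.106 mol/L.
Y_S = C_S/C_{R0} = 2.106/3.91 = 0.539.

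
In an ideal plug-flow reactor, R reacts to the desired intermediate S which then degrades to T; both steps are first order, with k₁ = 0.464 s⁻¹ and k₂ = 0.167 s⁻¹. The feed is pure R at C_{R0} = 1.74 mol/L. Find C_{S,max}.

For a first-order series the maximum intermediate yield is C_{S,max}/C_{R0} = (k₁/k₂)^[k₂/(k₂−k₁)].
= (0.464/0.167)^(0.167/(0.167−0.464)) = (2.778)^(-0.5623) = 0.5629.
C_{S,max} = 0.5629×1.74 = 0.979 mol/L.

0.979 mol/L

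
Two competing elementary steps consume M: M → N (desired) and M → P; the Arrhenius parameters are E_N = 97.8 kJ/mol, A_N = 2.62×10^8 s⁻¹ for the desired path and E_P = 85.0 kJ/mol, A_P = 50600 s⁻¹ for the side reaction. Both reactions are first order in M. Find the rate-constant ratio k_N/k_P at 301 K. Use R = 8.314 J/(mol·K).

With equal orders, S_{N/P} = k_N/k_P = (A_N/A_P)·exp[(E_P−E_N)/(RT)].
(E_P−E_N)/(RT) = (85.0−97.8)×10³/(8.314×301) = -12800/2503 = -5.115.
k_N/k_P = (2.62×10^8/50600)·exp(-5.115) = 5178 × 0.006007 = 31.1.

31.1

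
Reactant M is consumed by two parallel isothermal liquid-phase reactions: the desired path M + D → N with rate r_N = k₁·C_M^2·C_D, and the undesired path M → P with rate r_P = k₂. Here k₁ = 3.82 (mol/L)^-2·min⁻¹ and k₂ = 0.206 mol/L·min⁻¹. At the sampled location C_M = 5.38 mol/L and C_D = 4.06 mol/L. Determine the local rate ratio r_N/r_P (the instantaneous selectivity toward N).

S_{N/P} = r_N/r_P = (k₁·C_M^2·C_D)/(k₂) = (k₁/k₂)·C_M^2·C_D.
= (3.82×5.380^2×4.060) / (0.206) = 448.9/0.2060 = 2179.

2179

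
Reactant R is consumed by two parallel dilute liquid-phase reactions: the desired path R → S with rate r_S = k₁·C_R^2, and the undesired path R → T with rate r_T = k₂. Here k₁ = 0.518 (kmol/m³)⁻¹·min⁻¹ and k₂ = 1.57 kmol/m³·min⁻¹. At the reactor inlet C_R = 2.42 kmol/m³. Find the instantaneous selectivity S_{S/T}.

S_{S/T} = r_S/r_T = (k₁·C_R^2)/(k₂) = (k₁/k₂)·C_R^2.
= (0.518×2.420^2) / (1.57) = 3.034/1.570 = 1.93.

1.93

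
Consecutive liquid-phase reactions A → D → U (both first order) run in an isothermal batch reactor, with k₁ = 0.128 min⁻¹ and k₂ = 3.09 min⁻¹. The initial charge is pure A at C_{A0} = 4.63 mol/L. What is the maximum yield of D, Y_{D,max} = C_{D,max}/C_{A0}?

For a first-order series the maximum intermediate yield is C_{D,max}/C_{A0} = (k₁/k₂)^[k₂/(k₂−k₁)].
= (0.128/3.09)^(3.09/(3.09−0.128)) = (0.04142)^(1.043) = 0.03610.

0.0361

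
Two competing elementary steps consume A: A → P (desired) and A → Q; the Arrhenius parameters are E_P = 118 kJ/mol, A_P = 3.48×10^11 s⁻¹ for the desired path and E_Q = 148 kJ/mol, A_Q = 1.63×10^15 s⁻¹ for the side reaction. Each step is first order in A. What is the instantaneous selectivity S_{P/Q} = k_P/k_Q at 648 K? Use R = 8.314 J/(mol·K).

0.0559

k_P/k_Q = (A_P/A_Q)·exp[−(E_P−E_Q)/(RT)] = (A_P/A_Q)·exp[(E_Q−E_P)/(RT)].
(E_Q−E_P)/(RT) = (148−118)×10³/(8.314×648) = 30000/5387 = 5.568.
k_P/k_Q = (3.48×10^11/1.63×10^15)·exp(5.568) = 2.135×10^-4 × 262.0 = 0.0559.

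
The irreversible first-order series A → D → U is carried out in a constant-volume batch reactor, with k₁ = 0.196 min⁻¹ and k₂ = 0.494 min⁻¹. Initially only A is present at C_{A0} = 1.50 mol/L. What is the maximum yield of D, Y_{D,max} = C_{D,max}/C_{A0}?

At the optimum, C_{D,max}/C_{A0} = (k₁/k₂)^[k₂/(k₂−k₁)].
= (0.196/0.494)^(0.494/(0.494−0.196)) = (0.3968)^(1.658) = 0.2160.

0.216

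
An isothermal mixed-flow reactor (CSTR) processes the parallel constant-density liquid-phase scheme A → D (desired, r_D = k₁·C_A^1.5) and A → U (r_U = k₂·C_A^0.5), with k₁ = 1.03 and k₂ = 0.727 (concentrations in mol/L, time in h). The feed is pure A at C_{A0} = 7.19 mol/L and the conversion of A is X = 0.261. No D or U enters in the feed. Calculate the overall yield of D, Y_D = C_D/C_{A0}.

Exit C_A = C_{A0}(1−X) = 7.19×0.739 = 5.313 mol/L.
Rates in a CSTR are evaluated at the outlet concentration: r_D = 1.03×5.313^1.5 = 12.62, r_U = 0.727×5.313^0.5 = 1.676.
Fraction of consumed A going to D: r_D/(r_D+r_U) = 0.8827.
C_D = 0.8827·C_{A0}·X = 0.8827×7.19×0.261 = 1.66 mol/L; Y_D = C_D/C_{A0} = 0.230.

0.230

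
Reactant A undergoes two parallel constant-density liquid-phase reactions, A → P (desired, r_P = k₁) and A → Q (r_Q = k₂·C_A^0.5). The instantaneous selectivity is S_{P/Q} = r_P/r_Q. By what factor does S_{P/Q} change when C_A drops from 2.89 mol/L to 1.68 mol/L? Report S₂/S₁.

S_{P/Q} = (k₁/k₂)·C_A^-0.5, so S₂/S₁ = (C_{A,2}/C_{A,1})^-0.5.
= (1.68/2.89)^(-0.5) = (0.5813)^(-0.5) = 1.31.
Selectivity toward P rises as C_A falls — low-concentration operation is favoured.

1.31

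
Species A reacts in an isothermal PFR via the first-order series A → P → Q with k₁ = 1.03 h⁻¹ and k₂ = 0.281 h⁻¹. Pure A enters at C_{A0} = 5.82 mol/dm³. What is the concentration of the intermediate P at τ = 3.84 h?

2.57 mol/dm³

The intermediate concentration in a first-order A→B→C sequence is C_P = k₁C_{A0}(e^(−k₁τ) − e^(−k₂τ))/(k₂−k₁).
e^(−k₁τ) = e^(−1.03×3.84) = e^(−3.955) = 0.01915; e^(−k₂τ) = e^(−1.079) = 0.3399.
C_P = 1.03×5.82/(0.281−1.03) × (0.01915−0.3399) = (-8.003)×(-0.3208) = 2.567 mol/dm³.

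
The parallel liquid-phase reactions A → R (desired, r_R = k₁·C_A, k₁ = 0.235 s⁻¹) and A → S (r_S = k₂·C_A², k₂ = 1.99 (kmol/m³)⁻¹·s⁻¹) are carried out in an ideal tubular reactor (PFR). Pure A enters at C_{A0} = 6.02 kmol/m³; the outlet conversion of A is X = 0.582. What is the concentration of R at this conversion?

C_A = C_{A0}(1−X) = 2.516 kmol/m³.
Along a PFR/batch, dC_R/dC_A = −r_R/(r_R+r_S) = −k₁/(k₁+k₂·C_A).
Integrating from C_{A0} to C_A: C_R = (0.235/1.99)·ln[(0.235+1.99·6.02)/(0.235+1.99·2.52)] = 0.1181·ln(12.21/5.243) = 0.09989 kmol/m³.

0.0999 kmol/m³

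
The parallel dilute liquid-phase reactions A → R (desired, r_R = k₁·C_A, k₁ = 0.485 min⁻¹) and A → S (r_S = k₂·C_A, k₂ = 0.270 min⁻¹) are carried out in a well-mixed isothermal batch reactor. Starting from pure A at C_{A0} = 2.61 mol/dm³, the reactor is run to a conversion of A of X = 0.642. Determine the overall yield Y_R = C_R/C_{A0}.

C_A = C_{A0}(1−X) = 0.9344 mol/dm³.
Both paths are first order in A, so the instantaneous fraction to R is constant: dC_R/d(−C_A) = k₁/(k₁+k₂) = 0.6424.
C_R = 0.6424·(C_{A0}−C_A) = 0.6424×1.676 = 1.08 mol/dm³.
Y_R = C_R/C_{A0} = 1.076/2.61 = 0.412.

0.412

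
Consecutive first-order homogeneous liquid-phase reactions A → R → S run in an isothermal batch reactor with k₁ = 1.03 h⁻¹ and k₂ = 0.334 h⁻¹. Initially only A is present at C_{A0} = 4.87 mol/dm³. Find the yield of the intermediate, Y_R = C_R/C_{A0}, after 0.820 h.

For first-order series with pure A initially, C_R(t) = k₁C_{A0}/(k₂−k₁)·(e^(−k₁t) − e^(−k₂t)).
e^(−k₁t) = e^(−1.03×0.820) = e^(−0.8446) = 0.4297; e^(−k₂t) = e^(−0.2739) = 0.7604.
C_R = 1.03×4.87/(0.334−1.03) × (0.4297−0.7604) = (-7.207)×(-0.3307) = 2.383 mol/dm³.
Y_R = C_R/C_{A0} = 2.383/4.87 = 0.489.

0.489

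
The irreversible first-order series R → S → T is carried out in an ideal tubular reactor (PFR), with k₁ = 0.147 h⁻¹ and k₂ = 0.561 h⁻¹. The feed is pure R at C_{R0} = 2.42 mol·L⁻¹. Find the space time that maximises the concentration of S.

Setting dC_S/dτ = 0 gives τ_opt = ln(k₂/k₁)/(k₂−k₁).
= ln(0.561/0.147)/(0.561−0.147) = ln(3.816)/0.4140 = 1.339/0.4140 = 3.23 h.

3.23 h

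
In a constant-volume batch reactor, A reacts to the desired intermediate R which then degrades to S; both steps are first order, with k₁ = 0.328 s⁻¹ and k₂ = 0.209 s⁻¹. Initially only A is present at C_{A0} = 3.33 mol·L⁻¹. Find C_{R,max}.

For a first-order series the maximum intermediate yield is C_{R,max}/C_{A0} = (k₁/k₂)^[k₂/(k₂−k₁)].
= (0.328/0.209)^(0.209/(0.209−0.328)) = (1.569)^(-1.756) = 0.4532.
C_{R,max} = 0.4532×3.33 = 1.51 mol·L⁻¹.

1.51 mol·L⁻¹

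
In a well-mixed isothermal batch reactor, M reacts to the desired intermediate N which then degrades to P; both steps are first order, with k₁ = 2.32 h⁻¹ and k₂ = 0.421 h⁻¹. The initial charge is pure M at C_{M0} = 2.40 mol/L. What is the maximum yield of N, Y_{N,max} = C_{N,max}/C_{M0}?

For a first-order series the maximum intermediate yield is C_{N,max}/C_{M0} = (k₁/k₂)^[k₂/(k₂−k₁)].
= (2.32/0.421)^(0.421/(0.421−2.32)) = (5.511)^(-0.2217) = 0.6850.

0.685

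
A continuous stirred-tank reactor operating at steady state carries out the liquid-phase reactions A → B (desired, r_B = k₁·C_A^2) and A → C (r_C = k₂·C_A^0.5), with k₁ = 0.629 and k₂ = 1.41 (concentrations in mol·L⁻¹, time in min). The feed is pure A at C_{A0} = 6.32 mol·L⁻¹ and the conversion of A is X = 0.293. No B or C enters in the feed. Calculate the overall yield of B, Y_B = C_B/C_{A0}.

Exit C_A = C_{A0}(1−X) = 6.32×0.707 = 4.468 mol·L⁻¹.
Rates in a CSTR are evaluated at the outlet concentration: r_B = 0.629×4.468^2 = 12.56, r_C = 1.41×4.468^0.5 = 2.980.
Fraction of consumed A going to B: r_B/(r_B+r_C) = 0.8082.
C_B = 0.8082·C_{A0}·X = 0.8082×6.32×0.293 = 1.50 mol·L⁻¹; Y_B = C_B/C_{A0} = 0.237.

0.237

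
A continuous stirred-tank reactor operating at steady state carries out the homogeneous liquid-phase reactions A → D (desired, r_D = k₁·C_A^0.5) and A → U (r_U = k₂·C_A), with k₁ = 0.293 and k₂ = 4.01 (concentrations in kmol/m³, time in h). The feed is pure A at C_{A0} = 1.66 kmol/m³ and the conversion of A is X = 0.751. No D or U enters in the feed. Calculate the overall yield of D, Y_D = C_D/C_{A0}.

0.0766

Exit C_A = C_{A0}(1−X) = 1.66×0.249 = 0.4133 kmol/m³.
A CSTR operates uniformly at the exit composition, giving r_D = 0.1884 and r_U = 1.657 (each k·C_A^n at C_A = 0.4133).
Fraction of consumed A going to D: r_D/(r_D+r_U) = 0.1021.
C_D = 0.1021·C_{A0}·X = 0.1021×1.66×0.751 = 0.127 kmol/m³; Y_D = C_D/C_{A0} = 0.0766.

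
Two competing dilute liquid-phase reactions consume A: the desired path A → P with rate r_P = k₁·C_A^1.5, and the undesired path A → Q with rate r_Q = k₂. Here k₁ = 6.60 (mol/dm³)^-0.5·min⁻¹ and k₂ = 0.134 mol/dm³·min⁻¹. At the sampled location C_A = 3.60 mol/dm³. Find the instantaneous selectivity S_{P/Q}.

336

S_{P/Q} = r_P/r_Q = (k₁·C_A^1.5)/(k₂) = (k₁/k₂)·C_A^1.5.
= (6.60×3.600^1.5) / (0.134) = 45.08/0.1340 = 336.
Since the desired path is higher order in A, keeping C_A high (PFR or concentrated feed) favours P.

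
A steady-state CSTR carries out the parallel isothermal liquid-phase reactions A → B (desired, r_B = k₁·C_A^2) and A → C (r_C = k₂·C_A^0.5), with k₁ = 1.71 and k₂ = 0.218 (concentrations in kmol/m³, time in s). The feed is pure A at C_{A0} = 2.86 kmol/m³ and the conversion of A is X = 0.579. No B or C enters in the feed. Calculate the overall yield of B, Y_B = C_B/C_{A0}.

0.528

Exit C_A = C_{A0}(1−X) = 2.86×0.421 = 1.204 kmol/m³.
A CSTR operates uniformly at the exit composition, giving r_B = 2.479 and r_C = 0.2392 (each k·C_A^n at C_A = 1.204).
Fraction of consumed A going to B: r_B/(r_B+r_C) = 0.9120.
C_B = 0.9120·C_{A0}·X = 0.9120×2.86×0.579 = 1.51 kmol/m³; Y_B = C_B/C_{A0} = 0.528.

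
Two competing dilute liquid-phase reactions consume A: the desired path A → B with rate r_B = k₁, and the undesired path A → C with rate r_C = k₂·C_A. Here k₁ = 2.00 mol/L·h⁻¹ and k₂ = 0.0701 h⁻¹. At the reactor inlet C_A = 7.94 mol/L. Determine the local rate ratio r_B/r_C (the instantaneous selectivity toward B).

S_{B/C} = r_B/r_C = (k₁)/(k₂·C_A) = (k₁/k₂)·C_A⁻¹.
= (2.00) / (0.0701×7.940) = 2.000/0.5566 = 3.59.

3.59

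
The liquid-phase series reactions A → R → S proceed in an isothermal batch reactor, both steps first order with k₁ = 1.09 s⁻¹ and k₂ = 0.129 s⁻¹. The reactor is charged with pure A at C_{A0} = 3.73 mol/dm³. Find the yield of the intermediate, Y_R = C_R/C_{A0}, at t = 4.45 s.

The intermediate concentration in a first-order A→B→C sequence is C_R = k₁C_{A0}(e^(−k₁t) − e^(−k₂t))/(k₂−k₁).
e^(−k₁t) = e^(−1.09×4.45) = e^(−4.851) = 0.007824; e^(−k₂t) = e^(−0.5741) = 0.5632.
C_R = 1.09×3.73/(0.129−1.09) × (0.007824−0.5632) = (-4.231)×(-0.5554) = 2.350 mol/dm³.
Y_R = C_R/C_{A0} = 2.350/3.73 = 0.630.

0.630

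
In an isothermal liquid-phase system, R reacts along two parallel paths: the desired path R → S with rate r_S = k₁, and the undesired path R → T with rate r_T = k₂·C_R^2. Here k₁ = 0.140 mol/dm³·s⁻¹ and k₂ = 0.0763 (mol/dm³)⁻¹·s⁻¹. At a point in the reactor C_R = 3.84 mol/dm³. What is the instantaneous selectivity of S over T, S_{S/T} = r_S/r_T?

S_{S/T} = r_S/r_T = (k₁)/(k₂·C_R^2) = (k₁/k₂)·C_R^-2.
= (0.140) / (0.0763×3.840^2) = 0.1400/1.125 = 0.124.
The undesired path is higher order in R, so low C_R (CSTR or dilute feed) favours S.

0.124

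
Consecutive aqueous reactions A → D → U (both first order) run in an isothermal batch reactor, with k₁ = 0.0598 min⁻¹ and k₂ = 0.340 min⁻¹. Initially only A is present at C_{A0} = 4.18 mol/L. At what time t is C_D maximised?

For first-order series the maximum of C_D occurs at t_opt = ln(k₂/k₁)/(k₂−k₁).
= ln(0.340/0.0598)/(0.340−0.0598) = ln(5.686)/0.2802 = 1.738/0.2802 = 6.20 min.

6.20 min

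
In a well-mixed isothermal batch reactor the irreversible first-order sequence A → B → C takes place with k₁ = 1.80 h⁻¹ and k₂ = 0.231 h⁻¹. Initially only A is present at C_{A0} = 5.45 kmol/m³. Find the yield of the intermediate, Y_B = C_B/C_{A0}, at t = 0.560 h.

0.589

Solving the coupled first-order balances gives C_B(t) = [k₁/(k₂−k₁)]·C_{A0}·(e^(−k₁t) − e^(−k₂t)).
e^(−k₁t) = e^(−1.80×0.560) = e^(−1.008) = 0.3649; e^(−k₂t) = e^(−0.1294) = 0.8787.
C_B = 1.80×5.45/(0.231−1.80) × (0.3649−0.8787) = (-6.252)×(-0.5137) = 3.212 kmol/m³.
Y_B = C_B/C_{A0} = 3.212/5.45 = 0.589.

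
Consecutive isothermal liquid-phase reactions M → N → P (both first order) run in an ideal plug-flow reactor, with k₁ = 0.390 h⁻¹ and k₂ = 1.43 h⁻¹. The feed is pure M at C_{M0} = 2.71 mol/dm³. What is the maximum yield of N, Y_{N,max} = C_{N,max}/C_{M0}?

For a first-order series the maximum intermediate yield is C_{N,max}/C_{M0} = (k₁/k₂)^[k₂/(k₂−k₁)].
= (0.390/1.43)^(1.43/(1.43−0.390)) = (0.2727)^(1.375) = 0.1675.

0.168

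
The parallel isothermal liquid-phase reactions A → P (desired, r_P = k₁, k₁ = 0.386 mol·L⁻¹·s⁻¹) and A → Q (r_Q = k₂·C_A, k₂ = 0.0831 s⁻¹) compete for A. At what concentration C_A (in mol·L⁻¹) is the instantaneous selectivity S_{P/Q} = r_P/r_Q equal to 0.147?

S_{P/Q} = (k₁/k₂)·C_A⁻¹ ⇒ C_A = (S·k₂/k₁)^(-1).
= (0.147×0.0831/0.386)^(-1) = (0.03165)^(-1) = 31.6 mol·L⁻¹.

31.6 mol·L⁻¹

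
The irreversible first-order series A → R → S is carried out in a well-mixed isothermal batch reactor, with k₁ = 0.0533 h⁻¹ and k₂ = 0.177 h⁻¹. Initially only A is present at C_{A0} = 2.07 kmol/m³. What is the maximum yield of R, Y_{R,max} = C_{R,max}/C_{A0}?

At the optimum, C_{R,max}/C_{A0} = (k₁/k₂)^[k₂/(k₂−k₁)].
= (0.0533/0.177)^(0.177/(0.177−0.0533)) = (0.3011)^(1.431) = 0.1795.

0.180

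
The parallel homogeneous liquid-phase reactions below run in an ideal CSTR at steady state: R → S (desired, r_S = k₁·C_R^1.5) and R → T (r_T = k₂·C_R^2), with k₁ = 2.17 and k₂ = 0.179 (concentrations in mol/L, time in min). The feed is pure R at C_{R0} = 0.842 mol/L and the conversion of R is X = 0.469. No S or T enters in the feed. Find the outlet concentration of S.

Exit C_R = C_{R0}(1−X) = 0.842×0.531 = 0.4471 mol/L.
Rates in a CSTR are evaluated at the outlet concentration: r_S = 2.17×0.4471^1.5 = 0.6487, r_T = 0.179×0.4471^2 = 0.03578.
Fraction of consumed R going to S: r_S/(r_S+r_T) = 0.9477.
C_S = 0.9477·C_{R0}·X = 0.9477×0.842×0.469 = 0.374 mol/L.

0.374 mol/L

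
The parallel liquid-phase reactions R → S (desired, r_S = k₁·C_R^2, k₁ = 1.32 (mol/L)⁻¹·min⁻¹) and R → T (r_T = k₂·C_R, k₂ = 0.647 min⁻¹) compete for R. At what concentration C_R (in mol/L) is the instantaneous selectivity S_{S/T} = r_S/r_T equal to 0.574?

S_{S/T} = (k₁/k₂)·C_R ⇒ C_R = S·k₂/k₁.
= 0.574×0.647/1.32 = 0.281 mol/L.

0.281 mol/L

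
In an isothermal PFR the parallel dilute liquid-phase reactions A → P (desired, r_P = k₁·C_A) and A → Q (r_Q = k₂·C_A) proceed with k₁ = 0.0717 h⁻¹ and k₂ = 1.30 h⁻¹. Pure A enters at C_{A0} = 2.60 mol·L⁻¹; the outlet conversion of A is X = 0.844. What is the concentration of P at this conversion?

C_A = C_{A0}(1−X) = 0.4056 mol·L⁻¹.
Both paths are first order in A, so the instantaneous fraction to P is constant: dC_P/d(−C_A) = k₁/(k₁+k₂) = 0.05227.
C_P = 0.05227·(C_{A0}−C_A) = 0.05227×2.194 = 0.115 mol·L⁻¹.

0.115 mol·L⁻¹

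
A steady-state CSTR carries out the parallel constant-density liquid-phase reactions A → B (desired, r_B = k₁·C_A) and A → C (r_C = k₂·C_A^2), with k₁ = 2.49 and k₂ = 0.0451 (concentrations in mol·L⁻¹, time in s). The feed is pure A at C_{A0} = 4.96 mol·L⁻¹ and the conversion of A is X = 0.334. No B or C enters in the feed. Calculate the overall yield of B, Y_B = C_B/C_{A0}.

0.315

Exit C_A = C_{A0}(1−X) = 4.96×0.666 = 3.303 mol·L⁻¹.
In a CSTR the entire volume is at exit conditions, so r_B = 2.49×3.303 = 8.225 and r_C = 0.0451×3.303^2 = 0.4921.
Fraction of consumed A going to B: r_B/(r_B+r_C) = 0.9435.
C_B = 0.9435·C_{A0}·X = 0.9435×4.96×0.334 = 1.56 mol·L⁻¹; Y_B = C_B/C_{A0} = 0.315.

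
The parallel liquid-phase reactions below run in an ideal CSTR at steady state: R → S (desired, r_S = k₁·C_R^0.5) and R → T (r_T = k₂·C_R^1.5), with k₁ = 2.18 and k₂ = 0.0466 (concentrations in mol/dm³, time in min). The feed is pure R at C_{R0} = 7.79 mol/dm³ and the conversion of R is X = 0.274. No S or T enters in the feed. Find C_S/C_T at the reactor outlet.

Exit C_R = C_{R0}(1−X) = 7.79×0.726 = 5.656 mol/dm³.
Rates in a CSTR are evaluated at the outlet concentration: r_S = 2.18×5.656^0.5 = 5.184, r_T = 0.0466×5.656^1.5 = 0.6268.
Overall selectivity = C_S/C_T = r_Sτ/(r_Tτ) = r_S/r_T = 8.27.

8.27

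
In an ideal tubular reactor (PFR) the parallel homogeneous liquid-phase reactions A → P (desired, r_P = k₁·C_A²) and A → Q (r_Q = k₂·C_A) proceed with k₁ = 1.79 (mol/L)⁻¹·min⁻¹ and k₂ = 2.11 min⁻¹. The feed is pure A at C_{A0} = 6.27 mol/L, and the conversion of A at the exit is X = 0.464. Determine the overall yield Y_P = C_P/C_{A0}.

0.371

C_A = C_{A0}(1−X) = 3.361 mol/L.
Along a PFR/batch, dC_Q/dC_A = −r_Q/(r_P+r_Q) = −k₂/(k₂+k₁·C_A).
Integrating from C_{A0} to C_A: C_Q = (2.11/1.79)·ln[(2.11+1.79·6.27)/(2.11+1.79·3.36)] = 1.179·ln(13.33/8.126) = 0.5838 mol/L.
Then C_P = (C_{A0}−C_A) − C_Q = 2.909 − 0.5838 = 2.326 mol/L.
Y_P = C_P/C_{A0} = 2.326/6.27 = 0.371.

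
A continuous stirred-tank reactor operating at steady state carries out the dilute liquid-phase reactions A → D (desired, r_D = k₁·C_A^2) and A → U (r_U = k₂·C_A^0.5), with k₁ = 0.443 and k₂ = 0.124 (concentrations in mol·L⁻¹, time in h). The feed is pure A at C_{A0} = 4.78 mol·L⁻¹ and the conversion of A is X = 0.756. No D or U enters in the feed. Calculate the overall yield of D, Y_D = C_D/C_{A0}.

Exit C_A = C_{A0}(1−X) = 4.78×0.244 = 1.166 mol·L⁻¹.
In a CSTR the entire volume is at exit conditions, so r_D = 0.443×1.166^2 = 0.6026 and r_U = 0.124×1.166^0.5 = 0.1339.
Fraction of consumed A going to D: r_D/(r_D+r_U) = 0.8182.
C_D = 0.8182·C_{A0}·X = 0.8182×4.78×0.756 = 2.96 mol·L⁻¹; Y_D = C_D/C_{A0} = 0.619.

0.619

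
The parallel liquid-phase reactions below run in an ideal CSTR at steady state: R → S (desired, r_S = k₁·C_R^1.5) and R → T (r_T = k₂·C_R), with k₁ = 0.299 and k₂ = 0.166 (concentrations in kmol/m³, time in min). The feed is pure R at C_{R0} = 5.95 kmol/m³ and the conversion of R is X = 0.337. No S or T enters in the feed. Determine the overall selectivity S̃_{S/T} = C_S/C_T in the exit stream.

3.58

Exit C_R = C_{R0}(1−X) = 5.95×0.663 = 3.945 kmol/m³.
Rates in a CSTR are evaluated at the outlet concentration: r_S = 0.299×3.945^1.5 = 2.343, r_T = 0.166×3.945 = 0.6548.
Overall selectivity = C_S/C_T = r_Sτ/(r_Tτ) = r_S/r_T = 3.58.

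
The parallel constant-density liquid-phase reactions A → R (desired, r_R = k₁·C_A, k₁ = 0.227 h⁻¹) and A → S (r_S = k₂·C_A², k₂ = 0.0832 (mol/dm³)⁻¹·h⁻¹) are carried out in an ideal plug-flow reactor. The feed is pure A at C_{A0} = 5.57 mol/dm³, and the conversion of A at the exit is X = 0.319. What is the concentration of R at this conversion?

0.657 mol/dm³

C_A = C_{A0}(1−X) = 3.793 mol/dm³.
Along a PFR/batch, dC_R/dC_A = −r_R/(r_R+r_S) = −k₁/(k₁+k₂·C_A).
Integrating from C_{A0} to C_A: C_R = (0.227/0.0832)·ln[(0.227+0.0832·5.57)/(0.227+0.0832·3.79)] = 2.728·ln(0.6904/0.5426) = 0.6574 mol/dm³.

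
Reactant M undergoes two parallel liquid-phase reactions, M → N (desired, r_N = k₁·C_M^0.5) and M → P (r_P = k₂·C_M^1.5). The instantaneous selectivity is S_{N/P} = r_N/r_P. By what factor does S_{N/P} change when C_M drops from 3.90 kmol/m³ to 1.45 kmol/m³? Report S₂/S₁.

2.69

S_{N/P} = (k₁/k₂)·C_M⁻¹, so S₂/S₁ = (C_{M,2}/C_{M,1})⁻¹.
= 3.90/1.45 = 2.69.
Selectivity toward N rises as C_M falls — low-concentration operation is favoured.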